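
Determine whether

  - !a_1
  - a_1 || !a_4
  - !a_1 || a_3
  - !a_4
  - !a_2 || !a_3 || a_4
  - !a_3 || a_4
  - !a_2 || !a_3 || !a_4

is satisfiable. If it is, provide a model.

a_1=F; a_2=F; a_3=F; a_4=F

Unit clause (!a_1) forces a_1 = False.
In (a_1 || !a_4) only !a_4 is left, so a_4 = False.
In (!a_3 || a_4) only !a_3 is left, so a_3 = False.
Set a_2 = False.
All clauses satisfied.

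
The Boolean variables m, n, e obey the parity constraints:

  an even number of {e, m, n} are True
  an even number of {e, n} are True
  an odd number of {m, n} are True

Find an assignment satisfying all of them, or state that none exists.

m = False, n = True, e = True

{e, m, n}: 2 true → even ✓
{e, n}: 2 true → even ✓
{m, n}: 1 true → odd ✓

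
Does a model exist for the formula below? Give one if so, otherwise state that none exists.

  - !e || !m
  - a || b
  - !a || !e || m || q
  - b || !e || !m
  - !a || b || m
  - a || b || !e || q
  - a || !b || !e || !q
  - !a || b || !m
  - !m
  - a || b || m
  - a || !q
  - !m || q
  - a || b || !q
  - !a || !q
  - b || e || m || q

a = True, m = False, e = False, q = False, b = True

Unit clause (!m) forces m = False.
Set a = True.
  then (!a || b || m) forces b = True.
  then (!a || !q) forces q = False.
  then (!a || !e || m || q) forces e = False.
All clauses satisfied.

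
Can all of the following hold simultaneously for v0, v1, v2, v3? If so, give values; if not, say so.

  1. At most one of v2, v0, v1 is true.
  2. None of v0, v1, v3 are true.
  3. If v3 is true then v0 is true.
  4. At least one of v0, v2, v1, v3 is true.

v0 = False, v1 = False, v2 = True, v3 = False

  (1) {v2, v0, v1}: 1 true — at most one ✓
  (2) {v0, v1, v3}: 0 true — none ✓
  (3) v3=F ⇒ v0: vacuous ✓
  (4) {v0, v2, v1, v3}: 1 true — at least one ✓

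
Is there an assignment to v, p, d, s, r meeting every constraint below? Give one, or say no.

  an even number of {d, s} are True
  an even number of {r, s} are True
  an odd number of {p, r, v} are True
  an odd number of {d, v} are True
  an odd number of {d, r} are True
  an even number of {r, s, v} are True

No satisfying assignment exists.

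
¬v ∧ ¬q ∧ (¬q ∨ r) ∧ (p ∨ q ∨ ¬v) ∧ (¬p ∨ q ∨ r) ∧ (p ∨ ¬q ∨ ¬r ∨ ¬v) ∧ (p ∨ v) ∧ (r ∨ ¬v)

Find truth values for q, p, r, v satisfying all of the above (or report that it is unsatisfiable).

q=F, p=T, r=T, v=F

Unit clause (¬v) forces v = False.
Unit clause (¬q) forces q = False.
In (p ∨ v) only p is left, so p = True.
In (¬p ∨ q ∨ r) only r is left, so r = True.
Check each clause:
  (¬v): ¬v holds.
  (¬q): ¬q holds.
  (¬q ∨ r): ¬q holds.
  (p ∨ q ∨ ¬v): p holds.
  (¬p ∨ q ∨ r): r holds.
  (p ∨ ¬q ∨ ¬r ∨ ¬v): p holds.
  (p ∨ v): p holds.
  (r ∨ ¬v): r holds.
All clauses satisfied.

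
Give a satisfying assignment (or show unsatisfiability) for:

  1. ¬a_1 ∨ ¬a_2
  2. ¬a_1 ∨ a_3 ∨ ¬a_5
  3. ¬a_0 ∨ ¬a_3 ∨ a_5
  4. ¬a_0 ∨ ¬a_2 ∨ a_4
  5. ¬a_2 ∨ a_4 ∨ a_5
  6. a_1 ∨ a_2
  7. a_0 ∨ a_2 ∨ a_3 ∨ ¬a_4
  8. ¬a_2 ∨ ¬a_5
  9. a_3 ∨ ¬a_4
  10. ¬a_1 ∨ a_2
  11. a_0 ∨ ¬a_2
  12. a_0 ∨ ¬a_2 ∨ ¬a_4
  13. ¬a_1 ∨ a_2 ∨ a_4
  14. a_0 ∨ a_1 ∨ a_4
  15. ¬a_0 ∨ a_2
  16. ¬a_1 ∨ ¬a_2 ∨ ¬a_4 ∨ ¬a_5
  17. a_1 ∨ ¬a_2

Unsatisfiable — no assignment works.

Case a_1 = True:
  (¬a_1 ∨ ¬a_2) forces a_2 = False.
  Clause (¬a_1 ∨ a_2) is falsified — contradiction.
Case a_1 = False:
  (a_1 ∨ a_2) forces a_2 = True.
  Clause (a_1 ∨ ¬a_2) is falsified — contradiction.
Both cases fail, so the formula is unsatisfiable.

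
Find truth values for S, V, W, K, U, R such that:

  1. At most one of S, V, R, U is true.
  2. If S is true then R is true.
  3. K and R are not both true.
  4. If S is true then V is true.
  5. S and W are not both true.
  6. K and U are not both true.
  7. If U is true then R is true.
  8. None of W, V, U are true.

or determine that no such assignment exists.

S: False; V: False; W: False; K: False; U: False; R: True

  (1) {S, V, R, U}: 1 true — at most one ✓
  (2) S=F ⇒ R: vacuous ✓
  (3) K=F, R=T — not both ✓
  (4) S=F ⇒ V: vacuous ✓
  (5) S=F, W=F — not both ✓
  (6) K=F, U=F — not both ✓
  (7) U=F ⇒ R: vacuous ✓
  (8) {W, V, U}: 0 true — none ✓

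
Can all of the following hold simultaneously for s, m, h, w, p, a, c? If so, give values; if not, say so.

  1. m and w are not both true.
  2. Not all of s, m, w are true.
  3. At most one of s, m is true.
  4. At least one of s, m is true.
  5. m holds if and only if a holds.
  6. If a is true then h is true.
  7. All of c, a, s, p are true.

No satisfying assignment exists.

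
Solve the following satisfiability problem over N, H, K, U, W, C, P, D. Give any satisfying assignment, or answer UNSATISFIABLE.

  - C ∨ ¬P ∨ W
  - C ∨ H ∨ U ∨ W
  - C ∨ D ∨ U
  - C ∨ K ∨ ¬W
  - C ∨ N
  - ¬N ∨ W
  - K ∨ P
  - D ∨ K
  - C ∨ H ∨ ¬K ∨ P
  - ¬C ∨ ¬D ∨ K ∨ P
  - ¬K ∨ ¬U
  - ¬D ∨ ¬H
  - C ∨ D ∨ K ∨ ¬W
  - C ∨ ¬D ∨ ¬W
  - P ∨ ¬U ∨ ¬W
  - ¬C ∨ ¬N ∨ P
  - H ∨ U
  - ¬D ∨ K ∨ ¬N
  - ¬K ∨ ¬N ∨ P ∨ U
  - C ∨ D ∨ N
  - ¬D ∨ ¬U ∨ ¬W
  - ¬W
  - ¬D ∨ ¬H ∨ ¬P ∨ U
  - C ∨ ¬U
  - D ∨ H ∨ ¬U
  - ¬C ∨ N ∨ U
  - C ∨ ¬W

N: False; H: False; K: False; U: True; W: False; C: True; P: True; D: True

Unit clause (¬W) forces W = False.
In (¬N ∨ W) only ¬N is left, so N = False.
In (C ∨ N) only C is left, so C = True.
In (¬C ∨ N ∨ U) only U is left, so U = True.
In (¬K ∨ ¬U) only ¬K is left, so K = False.
In (K ∨ P) only P is left, so P = True.
In (D ∨ K) only D is left, so D = True.
In (¬D ∨ ¬H) only ¬H is left, so H = False.
All clauses satisfied.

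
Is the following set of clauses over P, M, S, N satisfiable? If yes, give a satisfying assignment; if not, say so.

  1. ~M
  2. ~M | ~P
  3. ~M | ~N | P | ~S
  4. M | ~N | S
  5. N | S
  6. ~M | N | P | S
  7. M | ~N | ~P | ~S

Unit clause (~M) forces M = False.
Set P = True.
Try S = False:
  (M | ~N | S) forces N = False.
  clause (N | S) is falsified — backtrack.
So S = True.
  then (M | ~N | ~P | ~S) forces N = False.
Check each clause:
  (~M): ~M holds.
  (~M | ~P): ~M holds.
  (~M | ~N | P | ~S): ~M holds.
  (M | ~N | S): ~N holds.
  (N | S): S holds.
  (~M | N | P | S): ~M holds.
  (M | ~N | ~P | ~S): ~N holds.
All clauses satisfied.

P: True, M: False, S: True, N: False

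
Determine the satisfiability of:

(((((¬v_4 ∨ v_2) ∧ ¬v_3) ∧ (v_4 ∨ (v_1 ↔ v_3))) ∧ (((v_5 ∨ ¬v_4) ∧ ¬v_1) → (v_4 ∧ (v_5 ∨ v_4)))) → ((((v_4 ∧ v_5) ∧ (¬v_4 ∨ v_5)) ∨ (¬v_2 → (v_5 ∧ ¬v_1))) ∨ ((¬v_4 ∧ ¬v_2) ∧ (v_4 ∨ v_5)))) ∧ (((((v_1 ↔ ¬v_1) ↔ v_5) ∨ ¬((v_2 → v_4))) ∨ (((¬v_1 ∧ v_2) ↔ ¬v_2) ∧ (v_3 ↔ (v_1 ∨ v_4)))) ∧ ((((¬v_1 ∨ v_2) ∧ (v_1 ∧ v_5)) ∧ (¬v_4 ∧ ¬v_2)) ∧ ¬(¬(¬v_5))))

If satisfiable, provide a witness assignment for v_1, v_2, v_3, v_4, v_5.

Unsatisfiable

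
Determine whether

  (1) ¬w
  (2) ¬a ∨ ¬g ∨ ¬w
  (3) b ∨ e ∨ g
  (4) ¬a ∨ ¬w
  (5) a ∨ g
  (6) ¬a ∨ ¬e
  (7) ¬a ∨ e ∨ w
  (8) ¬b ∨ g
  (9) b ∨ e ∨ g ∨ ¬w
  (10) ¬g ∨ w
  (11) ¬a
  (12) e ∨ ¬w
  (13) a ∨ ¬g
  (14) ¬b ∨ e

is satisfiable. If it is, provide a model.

Unsatisfiable

Case a = True:
  Clause (¬a) is falsified — contradiction.
Case a = False:
  (¬w) forces w = False.
  (a ∨ g) forces g = True.
  Clause (¬g ∨ w) is falsified — contradiction.
Both cases fail, so the formula is unsatisfiable.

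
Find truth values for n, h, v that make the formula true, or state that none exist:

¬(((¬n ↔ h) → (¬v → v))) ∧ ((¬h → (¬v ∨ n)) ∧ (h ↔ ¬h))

The conjunct h ↔ ¬h is unsatisfiable on its own:
  h=F: evaluates to False.
  h=T: evaluates to False.
So the whole conjunction is unsatisfiable.

Unsatisfiable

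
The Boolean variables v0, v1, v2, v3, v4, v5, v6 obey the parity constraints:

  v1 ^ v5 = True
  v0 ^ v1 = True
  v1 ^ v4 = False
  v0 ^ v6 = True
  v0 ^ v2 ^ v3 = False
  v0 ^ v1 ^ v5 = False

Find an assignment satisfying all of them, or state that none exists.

v0 = True, v1 = False, v2 = False, v3 = True, v4 = False, v5 = True, v6 = False

v1 ^ v5 = F ^ T = True ✓
v0 ^ v1 = T ^ F = True ✓
v1 ^ v4 = F ^ F = False ✓
v0 ^ v6 = T ^ F = True ✓
v0 ^ v2 ^ v3 = T ^ F ^ T = False ✓
v0 ^ v1 ^ v5 = T ^ F ^ T = False ✓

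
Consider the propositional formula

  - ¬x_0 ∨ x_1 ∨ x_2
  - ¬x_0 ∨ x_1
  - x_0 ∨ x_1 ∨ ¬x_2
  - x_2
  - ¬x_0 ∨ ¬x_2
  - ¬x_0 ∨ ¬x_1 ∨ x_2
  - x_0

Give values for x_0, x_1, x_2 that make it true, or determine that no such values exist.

UNSATISFIABLE

Case x_2 = True:
  (¬x_0 ∨ ¬x_2) forces x_0 = False.
  Clause (x_0) is falsified — contradiction.
Case x_2 = False:
  Clause (x_2) is falsified — contradiction.
Both cases fail, so the formula is unsatisfiable.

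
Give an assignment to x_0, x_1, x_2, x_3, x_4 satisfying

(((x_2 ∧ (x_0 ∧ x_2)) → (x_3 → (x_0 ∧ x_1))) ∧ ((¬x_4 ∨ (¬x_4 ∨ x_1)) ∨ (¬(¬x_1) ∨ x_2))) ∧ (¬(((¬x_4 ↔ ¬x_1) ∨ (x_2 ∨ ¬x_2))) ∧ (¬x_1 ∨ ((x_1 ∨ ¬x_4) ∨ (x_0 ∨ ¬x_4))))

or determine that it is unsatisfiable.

Unsatisfiable — no assignment works.

The conjunct ¬(((¬x_4 ↔ ¬x_1) ∨ (x_2 ∨ ¬x_2))) is unsatisfiable on its own:
  x_1=F, x_2=F, x_4=F: evaluates to False.
  x_1=F, x_2=F, x_4=T: evaluates to False.
  x_1=F, x_2=T, x_4=F: evaluates to False.
  x_1=F, x_2=T, x_4=T: evaluates to False.
  x_1=T, x_2=F, x_4=F: evaluates to False.
  x_1=T, x_2=F, x_4=T: evaluates to False.
  x_1=T, x_2=T, x_4=F: evaluates to False.
  x_1=T, x_2=T, x_4=T: evaluates to False.
So the whole conjunction is unsatisfiable.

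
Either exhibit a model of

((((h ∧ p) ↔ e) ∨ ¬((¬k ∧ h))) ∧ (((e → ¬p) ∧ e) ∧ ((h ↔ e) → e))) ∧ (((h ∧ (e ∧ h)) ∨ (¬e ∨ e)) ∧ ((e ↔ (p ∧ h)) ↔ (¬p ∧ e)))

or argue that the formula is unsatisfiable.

Case e = True: the formula simplifies to (((h ∧ p) ∨ ¬((¬k ∧ h))) ∧ ¬p) ∧ ((p ∧ h) ↔ ¬p).
  p = True: the conjunct ¬p is False.
  p = False: the conjunct (p ∧ h) ↔ ¬p becomes (False ∧ h) ↔ ¬False = False.
Case e = False: the conjunct e is False.
Both cases fail — unsatisfiable.

Unsatisfiable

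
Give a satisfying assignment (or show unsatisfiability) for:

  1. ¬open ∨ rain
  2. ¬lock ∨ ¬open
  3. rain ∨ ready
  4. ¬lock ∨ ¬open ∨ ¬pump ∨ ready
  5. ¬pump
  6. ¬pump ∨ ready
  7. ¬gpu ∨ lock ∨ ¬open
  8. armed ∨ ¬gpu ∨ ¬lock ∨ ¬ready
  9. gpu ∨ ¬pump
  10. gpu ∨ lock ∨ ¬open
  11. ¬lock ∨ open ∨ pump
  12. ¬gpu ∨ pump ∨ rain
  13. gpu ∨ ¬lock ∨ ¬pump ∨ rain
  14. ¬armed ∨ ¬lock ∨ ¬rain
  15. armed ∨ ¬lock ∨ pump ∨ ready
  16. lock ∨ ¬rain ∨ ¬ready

open = False, rain = False, lock = False, armed = False, ready = True, gpu = False, pump = False

Unit clause (¬pump) forces pump = False.
Try open = True:
  (¬open ∨ rain) forces rain = True.
  (¬lock ∨ ¬open) forces lock = False.
  (¬gpu ∨ lock ∨ ¬open) forces gpu = False.
  clause (gpu ∨ lock ∨ ¬open) is falsified — backtrack.
So open = False.
  then (¬lock ∨ open ∨ pump) forces lock = False.
Set rain = False.
  then (rain ∨ ready) forces ready = True.
  then (¬gpu ∨ pump ∨ rain) forces gpu = False.
Set armed = False.
All clauses satisfied.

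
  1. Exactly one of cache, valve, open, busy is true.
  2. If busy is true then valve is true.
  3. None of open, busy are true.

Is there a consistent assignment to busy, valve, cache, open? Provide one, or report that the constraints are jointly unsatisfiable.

busy: False; valve: False; cache: True; open: False

  (1) {cache, valve, open, busy}: 1 true — exactly one ✓
  (2) busy=F ⇒ valve: vacuous ✓
  (3) {open, busy}: 0 true — none ✓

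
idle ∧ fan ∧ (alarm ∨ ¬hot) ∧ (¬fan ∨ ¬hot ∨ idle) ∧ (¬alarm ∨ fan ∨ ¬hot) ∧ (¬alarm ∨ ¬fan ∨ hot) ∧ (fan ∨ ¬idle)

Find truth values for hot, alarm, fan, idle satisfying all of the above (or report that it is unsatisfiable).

Unit clause (idle) forces idle = True.
Unit clause (fan) forces fan = True.
Set hot = False.
  then (¬alarm ∨ ¬fan ∨ hot) forces alarm = False.
Check each clause:
  (idle): idle holds.
  (fan): fan holds.
  (alarm ∨ ¬hot): ¬hot holds.
  (¬fan ∨ ¬hot ∨ idle): ¬hot holds.
  (¬alarm ∨ fan ∨ ¬hot): ¬alarm holds.
  (¬alarm ∨ ¬fan ∨ hot): ¬alarm holds.
  (fan ∨ ¬idle): fan holds.
All clauses satisfied.

hot = False, alarm = False, fan = True, idle = True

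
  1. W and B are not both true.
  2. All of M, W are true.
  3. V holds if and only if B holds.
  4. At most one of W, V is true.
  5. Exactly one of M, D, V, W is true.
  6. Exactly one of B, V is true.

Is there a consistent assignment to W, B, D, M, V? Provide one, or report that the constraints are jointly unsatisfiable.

Unsatisfiable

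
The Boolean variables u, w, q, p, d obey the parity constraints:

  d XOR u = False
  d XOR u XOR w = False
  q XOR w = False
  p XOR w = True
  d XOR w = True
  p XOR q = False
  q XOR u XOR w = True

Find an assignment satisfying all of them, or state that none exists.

Adding constraints 3, 4, 6 mod 2: every variable appears an even number of times on the left, so the left side is 0.
But the right sides sum to 1 (mod 2). 0 ≠ 1 — the system is inconsistent.

Unsatisfiable — no assignment works.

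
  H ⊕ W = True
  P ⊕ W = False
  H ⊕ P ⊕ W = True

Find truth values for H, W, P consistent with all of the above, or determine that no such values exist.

H = True, W = False, P = False

H ⊕ W = T ⊕ F = True ✓
P ⊕ W = F ⊕ F = False ✓
H ⊕ P ⊕ W = T ⊕ F ⊕ F = True ✓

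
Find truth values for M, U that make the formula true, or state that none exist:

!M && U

M = False; U = True

  !M = True
Both conjuncts True, so the formula holds.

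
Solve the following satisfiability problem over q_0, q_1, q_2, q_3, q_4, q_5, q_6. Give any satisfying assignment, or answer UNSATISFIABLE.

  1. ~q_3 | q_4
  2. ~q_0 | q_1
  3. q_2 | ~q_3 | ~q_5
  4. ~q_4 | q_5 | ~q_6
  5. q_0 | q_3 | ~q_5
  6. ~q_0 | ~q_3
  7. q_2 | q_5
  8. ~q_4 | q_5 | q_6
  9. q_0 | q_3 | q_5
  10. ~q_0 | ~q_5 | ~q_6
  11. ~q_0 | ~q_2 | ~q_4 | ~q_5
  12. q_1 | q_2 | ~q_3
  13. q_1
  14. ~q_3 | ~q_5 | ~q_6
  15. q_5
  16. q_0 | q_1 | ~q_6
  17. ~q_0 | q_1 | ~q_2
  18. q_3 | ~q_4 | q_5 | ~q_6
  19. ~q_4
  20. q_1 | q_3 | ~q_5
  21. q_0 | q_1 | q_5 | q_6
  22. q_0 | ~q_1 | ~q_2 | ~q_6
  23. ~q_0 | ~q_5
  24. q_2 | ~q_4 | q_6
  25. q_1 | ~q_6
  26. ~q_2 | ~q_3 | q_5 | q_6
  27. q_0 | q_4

The formula is unsatisfiable.

Case q_1 = True:
  (q_5) forces q_5 = True.
  (~q_4) forces q_4 = False.
  (~q_3 | q_4) forces q_3 = False.
  (q_0 | q_3 | ~q_5) forces q_0 = True.
  Clause (~q_0 | ~q_5) is falsified — contradiction.
Case q_1 = False:
  Clause (q_1) is falsified — contradiction.
Both cases fail, so the formula is unsatisfiable.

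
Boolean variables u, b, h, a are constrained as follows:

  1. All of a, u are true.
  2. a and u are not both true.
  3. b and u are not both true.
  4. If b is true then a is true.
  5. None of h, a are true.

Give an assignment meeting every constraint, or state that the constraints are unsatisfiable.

The formula is unsatisfiable.

Case a = True:
  Constraint (5) is violated (a=T) — contradiction.
Case a = False:
  Constraint (1) is violated (a=F) — contradiction.
Both cases fail — unsatisfiable.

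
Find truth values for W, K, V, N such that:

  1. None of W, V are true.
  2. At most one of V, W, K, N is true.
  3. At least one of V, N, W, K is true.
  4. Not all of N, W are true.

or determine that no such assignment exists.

W=F, K=T, V=F, N=F

  (1) {W, V}: 0 true — none ✓
  (2) {V, W, K, N}: 1 true — at most one ✓
  (3) {V, N, W, K}: 1 true — at least one ✓
  (4) {N, W}: 0/2 true — not all ✓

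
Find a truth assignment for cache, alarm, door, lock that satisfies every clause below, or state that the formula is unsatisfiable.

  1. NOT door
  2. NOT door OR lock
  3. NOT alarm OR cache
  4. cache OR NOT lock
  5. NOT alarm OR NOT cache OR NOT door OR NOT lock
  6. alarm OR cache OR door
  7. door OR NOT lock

Unit clause (NOT door) forces door = False.
In (door OR NOT lock) only NOT lock is left, so lock = False.
Try cache = False:
  (NOT alarm OR cache) forces alarm = False.
  clause (alarm OR cache OR door) is falsified — backtrack.
So cache = True.
Set alarm = False.
Check each clause:
  (NOT door): NOT door holds.
  (NOT door OR lock): NOT door holds.
  (NOT alarm OR cache): NOT alarm holds.
  (cache OR NOT lock): cache holds.
  (NOT alarm OR NOT cache OR NOT door OR NOT lock): NOT alarm holds.
  (alarm OR cache OR door): cache holds.
  (door OR NOT lock): NOT lock holds.
All clauses satisfied.

cache = True; alarm = False; door = False; lock = False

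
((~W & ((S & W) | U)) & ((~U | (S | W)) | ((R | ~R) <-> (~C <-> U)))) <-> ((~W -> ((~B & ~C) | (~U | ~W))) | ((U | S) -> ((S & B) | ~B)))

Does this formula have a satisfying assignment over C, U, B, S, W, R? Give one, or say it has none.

C = True, U = True, B = False, S = True, W = False, R = False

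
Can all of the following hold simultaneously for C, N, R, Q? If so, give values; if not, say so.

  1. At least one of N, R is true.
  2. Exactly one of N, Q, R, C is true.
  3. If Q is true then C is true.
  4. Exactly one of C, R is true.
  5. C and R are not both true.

C=F; N=F; R=T; Q=F

  (1) {N, R}: 1 true — at least one ✓
  (2) {N, Q, R, C}: 1 true — exactly one ✓
  (3) Q=F ⇒ C: vacuous ✓
  (4) {C, R}: 1 true — exactly one ✓
  (5) C=F, R=T — not both ✓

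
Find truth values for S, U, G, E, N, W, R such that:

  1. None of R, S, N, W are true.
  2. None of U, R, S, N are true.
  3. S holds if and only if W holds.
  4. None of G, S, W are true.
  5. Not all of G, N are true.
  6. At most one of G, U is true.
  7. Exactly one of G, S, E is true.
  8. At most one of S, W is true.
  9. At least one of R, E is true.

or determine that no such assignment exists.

S = False, U = False, G = False, E = True, N = False, W = False, R = False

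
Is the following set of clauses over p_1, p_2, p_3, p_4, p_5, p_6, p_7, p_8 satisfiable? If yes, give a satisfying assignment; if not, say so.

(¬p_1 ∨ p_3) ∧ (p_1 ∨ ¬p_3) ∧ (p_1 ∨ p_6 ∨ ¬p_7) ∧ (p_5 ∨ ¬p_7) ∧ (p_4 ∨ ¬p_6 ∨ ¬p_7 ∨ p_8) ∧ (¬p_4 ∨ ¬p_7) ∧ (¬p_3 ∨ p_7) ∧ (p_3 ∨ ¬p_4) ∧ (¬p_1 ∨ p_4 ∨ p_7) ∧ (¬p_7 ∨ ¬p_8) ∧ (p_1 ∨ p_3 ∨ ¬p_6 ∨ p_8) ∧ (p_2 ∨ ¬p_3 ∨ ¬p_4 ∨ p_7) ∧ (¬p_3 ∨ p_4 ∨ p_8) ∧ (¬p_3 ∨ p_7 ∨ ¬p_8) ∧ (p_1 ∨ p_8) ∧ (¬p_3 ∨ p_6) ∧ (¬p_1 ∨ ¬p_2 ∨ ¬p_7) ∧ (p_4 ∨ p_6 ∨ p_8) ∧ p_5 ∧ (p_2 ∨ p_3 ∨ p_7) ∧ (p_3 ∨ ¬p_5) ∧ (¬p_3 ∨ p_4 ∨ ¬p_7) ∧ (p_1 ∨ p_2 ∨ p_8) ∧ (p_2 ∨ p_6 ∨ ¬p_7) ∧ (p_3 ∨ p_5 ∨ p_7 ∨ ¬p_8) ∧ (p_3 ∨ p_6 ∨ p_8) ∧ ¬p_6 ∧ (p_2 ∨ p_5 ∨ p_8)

No satisfying assignment exists.

Case p_5 = True:
  (p_3 ∨ ¬p_5) forces p_3 = True.
  (p_1 ∨ ¬p_3) forces p_1 = True.
  (¬p_3 ∨ p_7) forces p_7 = True.
  (¬p_4 ∨ ¬p_7) forces p_4 = False.
  Clause (¬p_3 ∨ p_4 ∨ ¬p_7) is falsified — contradiction.
Case p_5 = False:
  Clause (p_5) is falsified — contradiction.
Both cases fail, so the formula is unsatisfiable.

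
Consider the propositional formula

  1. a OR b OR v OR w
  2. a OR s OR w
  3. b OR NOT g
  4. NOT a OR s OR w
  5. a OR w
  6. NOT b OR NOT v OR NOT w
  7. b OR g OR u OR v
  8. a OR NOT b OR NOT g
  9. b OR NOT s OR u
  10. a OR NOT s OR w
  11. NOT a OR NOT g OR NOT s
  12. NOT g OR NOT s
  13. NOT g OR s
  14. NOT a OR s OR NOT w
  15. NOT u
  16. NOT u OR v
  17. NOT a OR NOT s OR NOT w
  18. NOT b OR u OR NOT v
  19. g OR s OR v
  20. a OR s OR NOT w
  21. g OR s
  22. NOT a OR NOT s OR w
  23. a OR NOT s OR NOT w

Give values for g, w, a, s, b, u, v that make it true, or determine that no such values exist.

UNSATISFIABLE

Case s = True:
  (NOT g OR NOT s) forces g = False.
  (NOT u) forces u = False.
  (b OR NOT s OR u) forces b = True.
  (NOT b OR u OR NOT v) forces v = False.
  If a = True:
    (NOT a OR NOT s OR NOT w) forces w = False.
    clause (NOT a OR NOT s OR w) is falsified.
  If a = False:
    (a OR w) forces w = True.
    clause (a OR NOT s OR NOT w) is falsified.
  Every sub-case reaches a contradiction.
Case s = False:
  (NOT g OR s) forces g = False.
  Clause (g OR s) is falsified — contradiction.
Both cases fail, so the formula is unsatisfiable.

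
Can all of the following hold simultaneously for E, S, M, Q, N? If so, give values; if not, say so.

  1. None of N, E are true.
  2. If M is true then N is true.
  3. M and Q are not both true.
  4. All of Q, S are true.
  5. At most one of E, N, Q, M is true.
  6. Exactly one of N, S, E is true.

E: False, S: True, M: False, Q: True, N: False

  (1) {N, E}: 0 true — none ✓
  (2) M=F ⇒ N: vacuous ✓
  (3) M=F, Q=T — not both ✓
  (4) {Q, S}: all 2 true ✓
  (5) {E, N, Q, M}: 1 true — at most one ✓
  (6) {N, S, E}: 1 true — exactly one ✓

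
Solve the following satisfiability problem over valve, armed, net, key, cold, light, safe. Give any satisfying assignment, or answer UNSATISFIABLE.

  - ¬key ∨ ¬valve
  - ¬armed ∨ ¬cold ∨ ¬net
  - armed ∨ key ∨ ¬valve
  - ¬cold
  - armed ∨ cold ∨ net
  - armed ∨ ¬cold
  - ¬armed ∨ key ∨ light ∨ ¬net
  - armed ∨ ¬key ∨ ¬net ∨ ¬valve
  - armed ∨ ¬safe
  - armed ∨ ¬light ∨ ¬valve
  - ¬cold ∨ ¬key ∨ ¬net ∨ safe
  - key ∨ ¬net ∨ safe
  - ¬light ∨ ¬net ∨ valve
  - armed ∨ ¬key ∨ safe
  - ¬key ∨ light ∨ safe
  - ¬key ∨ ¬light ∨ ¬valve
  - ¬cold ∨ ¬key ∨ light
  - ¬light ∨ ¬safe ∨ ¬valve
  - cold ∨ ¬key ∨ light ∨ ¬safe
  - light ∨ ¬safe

valve: False; armed: True; net: False; key: False; cold: False; light: False; safe: False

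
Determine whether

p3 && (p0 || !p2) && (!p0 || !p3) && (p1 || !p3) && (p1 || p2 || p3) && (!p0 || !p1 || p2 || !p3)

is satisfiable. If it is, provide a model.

p0 = False, p1 = True, p2 = False, p3 = True

Unit clause (p3) forces p3 = True.
In (!p0 || !p3) only !p0 is left, so p0 = False.
In (p1 || !p3) only p1 is left, so p1 = True.
In (p0 || !p2) only !p2 is left, so p2 = False.
Check each clause:
  (p3): p3 holds.
  (p0 || !p2): !p2 holds.
  (!p0 || !p3): !p0 holds.
  (p1 || !p3): p1 holds.
  (p1 || p2 || p3): p1 holds.
  (!p0 || !p1 || p2 || !p3): !p0 holds.
All clauses satisfied.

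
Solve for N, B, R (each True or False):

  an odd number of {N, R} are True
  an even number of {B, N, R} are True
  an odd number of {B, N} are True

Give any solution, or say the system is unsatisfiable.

N = False, B = True, R = True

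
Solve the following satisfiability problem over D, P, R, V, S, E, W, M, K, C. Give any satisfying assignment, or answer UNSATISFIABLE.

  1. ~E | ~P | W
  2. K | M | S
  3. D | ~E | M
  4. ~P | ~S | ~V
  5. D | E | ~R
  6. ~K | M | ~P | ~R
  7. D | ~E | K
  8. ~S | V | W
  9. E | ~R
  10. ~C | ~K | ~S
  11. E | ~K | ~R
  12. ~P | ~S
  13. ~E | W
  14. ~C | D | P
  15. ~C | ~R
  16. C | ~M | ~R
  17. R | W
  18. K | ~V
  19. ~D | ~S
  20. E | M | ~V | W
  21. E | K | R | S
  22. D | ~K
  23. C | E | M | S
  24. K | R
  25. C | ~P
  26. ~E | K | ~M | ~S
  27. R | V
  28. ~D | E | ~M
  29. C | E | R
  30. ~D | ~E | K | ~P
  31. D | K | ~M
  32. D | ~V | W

Try D = False:
  (D | ~K) forces K = False.
  (D | ~E | K) forces E = False.
  (D | E | ~R) forces R = False.
  clause (K | R) is falsified — backtrack.
So D = True.
  then (~D | ~S) forces S = False.
Set P = False.
Set R = True.
  then (E | ~R) forces E = True.
  then (~E | W) forces W = True.
  then (~C | ~R) forces C = False.
  then (C | ~M | ~R) forces M = False.
  then (K | M | S) forces K = True.
Set V = True.
All clauses satisfied.

D=T; P=F; R=T; V=T; S=F; E=T; W=T; M=F; K=T; C=F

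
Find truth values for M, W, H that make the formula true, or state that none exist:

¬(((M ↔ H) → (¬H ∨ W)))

M = True, W = False, H = True

  ¬(((M ↔ H) → (¬H ∨ W))) = True
    (M ↔ H) → (¬H ∨ W) = False
      M ↔ H = True
      ¬H ∨ W = False
        ¬H = False
The formula evaluates to True.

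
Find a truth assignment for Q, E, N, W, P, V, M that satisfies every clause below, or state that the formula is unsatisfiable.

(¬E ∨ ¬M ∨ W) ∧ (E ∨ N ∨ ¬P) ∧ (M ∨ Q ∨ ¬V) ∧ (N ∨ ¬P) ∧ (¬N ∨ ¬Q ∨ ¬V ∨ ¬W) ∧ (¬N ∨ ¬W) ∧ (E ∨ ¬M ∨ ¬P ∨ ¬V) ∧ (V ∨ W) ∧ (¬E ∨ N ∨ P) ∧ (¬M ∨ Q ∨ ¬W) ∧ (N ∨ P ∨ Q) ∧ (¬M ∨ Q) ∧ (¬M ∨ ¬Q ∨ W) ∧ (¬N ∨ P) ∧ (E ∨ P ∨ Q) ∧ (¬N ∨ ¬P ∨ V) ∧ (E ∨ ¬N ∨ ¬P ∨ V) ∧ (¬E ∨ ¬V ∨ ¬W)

Set Q = True.
Set E = False.
Set N = False.
  then (E ∨ N ∨ ¬P) forces P = False.
Set W = False.
  then (V ∨ W) forces V = True.
  then (¬M ∨ ¬Q ∨ W) forces M = False.
All clauses satisfied.

Q=T, E=F, N=F, W=F, P=F, V=T, M=F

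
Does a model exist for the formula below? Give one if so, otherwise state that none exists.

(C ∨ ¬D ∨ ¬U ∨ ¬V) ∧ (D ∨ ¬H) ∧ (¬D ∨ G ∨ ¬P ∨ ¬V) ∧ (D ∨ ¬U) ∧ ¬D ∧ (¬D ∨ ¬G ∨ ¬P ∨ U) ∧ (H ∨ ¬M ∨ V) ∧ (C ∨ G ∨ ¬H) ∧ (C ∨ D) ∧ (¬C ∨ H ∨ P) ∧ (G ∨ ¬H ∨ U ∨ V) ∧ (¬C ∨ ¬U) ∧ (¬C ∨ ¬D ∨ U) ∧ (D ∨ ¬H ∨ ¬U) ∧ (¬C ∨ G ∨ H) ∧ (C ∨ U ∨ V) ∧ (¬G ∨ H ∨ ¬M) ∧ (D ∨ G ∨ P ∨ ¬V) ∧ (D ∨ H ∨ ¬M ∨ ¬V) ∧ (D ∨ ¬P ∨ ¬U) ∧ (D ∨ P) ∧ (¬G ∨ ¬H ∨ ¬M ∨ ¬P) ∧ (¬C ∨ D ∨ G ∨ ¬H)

G = True; P = True; U = False; H = False; C = True; M = False; V = True; D = False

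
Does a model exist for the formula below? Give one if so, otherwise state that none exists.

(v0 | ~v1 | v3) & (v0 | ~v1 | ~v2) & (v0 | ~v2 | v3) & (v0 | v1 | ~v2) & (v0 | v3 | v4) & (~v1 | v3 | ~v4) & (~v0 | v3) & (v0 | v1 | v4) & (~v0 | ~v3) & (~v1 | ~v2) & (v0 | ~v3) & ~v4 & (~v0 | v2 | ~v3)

No satisfying assignment exists.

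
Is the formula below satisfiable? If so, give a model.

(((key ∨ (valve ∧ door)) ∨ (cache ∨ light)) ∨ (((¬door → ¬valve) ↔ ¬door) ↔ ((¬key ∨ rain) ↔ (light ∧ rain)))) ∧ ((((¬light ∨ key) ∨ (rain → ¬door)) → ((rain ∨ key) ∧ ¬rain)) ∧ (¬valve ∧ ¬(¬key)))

cache = False; door = False; key = True; rain = False; valve = False; light = True

  ((key ∨ (valve ∧ door)) ∨ (cache ∨ light)) ∨ (((¬door → ¬valve) ↔ ¬door) ↔ ((¬key ∨ rain) ↔ (light ∧ rain))) = True
    (key ∨ (valve ∧ door)) ∨ (cache ∨ light) = True
      key ∨ (valve ∧ door) = True
        valve ∧ door = False
      cache ∨ light = True
    ((¬door → ¬valve) ↔ ¬door) ↔ ((¬key ∨ rain) ↔ (light ∧ rain)) = True
      (¬door → ¬valve) ↔ ¬door = True
        ¬door → ¬valve = True
          ¬door = True
          ¬valve = True
        ¬door = True
      (¬key ∨ rain) ↔ (light ∧ rain) = True
        ¬key ∨ rain = False
          ¬key = False
        light ∧ rain = False
  (((¬light ∨ key) ∨ (rain → ¬door)) → ((rain ∨ key) ∧ ¬rain)) ∧ (¬valve ∧ ¬(¬key)) = True
    ((¬light ∨ key) ∨ (rain → ¬door)) → ((rain ∨ key) ∧ ¬rain) = True
      (¬light ∨ key) ∨ (rain → ¬door) = True
        ¬light ∨ key = True
          ¬light = False
        rain → ¬door = True
          ¬door = True
      (rain ∨ key) ∧ ¬rain = True
        rain ∨ key = True
        ¬rain = True
    ¬valve ∧ ¬(¬key) = True
      ¬valve = True
      ¬(¬key) = True
        ¬key = False
Both conjuncts True, so the formula holds.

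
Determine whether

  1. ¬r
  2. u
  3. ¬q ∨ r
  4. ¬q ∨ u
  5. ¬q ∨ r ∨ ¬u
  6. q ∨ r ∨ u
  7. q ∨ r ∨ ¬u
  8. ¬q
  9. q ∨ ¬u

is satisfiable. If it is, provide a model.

The formula is unsatisfiable.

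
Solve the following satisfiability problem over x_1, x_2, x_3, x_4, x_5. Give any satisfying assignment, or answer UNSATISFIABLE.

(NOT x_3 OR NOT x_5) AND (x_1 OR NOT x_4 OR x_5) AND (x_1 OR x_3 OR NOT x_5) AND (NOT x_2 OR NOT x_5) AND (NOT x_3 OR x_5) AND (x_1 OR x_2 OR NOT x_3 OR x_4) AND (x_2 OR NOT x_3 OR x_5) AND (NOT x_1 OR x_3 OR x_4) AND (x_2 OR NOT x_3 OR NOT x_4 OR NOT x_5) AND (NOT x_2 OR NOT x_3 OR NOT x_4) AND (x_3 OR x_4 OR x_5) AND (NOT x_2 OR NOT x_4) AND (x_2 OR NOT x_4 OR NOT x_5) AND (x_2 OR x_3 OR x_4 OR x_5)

Set x_1 = True.
Set x_2 = False.
Try x_3 = True:
  (NOT x_3 OR NOT x_5) forces x_5 = False.
  clause (NOT x_3 OR x_5) is falsified — backtrack.
So x_3 = False.
  then (NOT x_1 OR x_3 OR x_4) forces x_4 = True.
  then (x_2 OR NOT x_4 OR NOT x_5) forces x_5 = False.
All clauses satisfied.

x_1: True, x_2: False, x_3: False, x_4: True, x_5: False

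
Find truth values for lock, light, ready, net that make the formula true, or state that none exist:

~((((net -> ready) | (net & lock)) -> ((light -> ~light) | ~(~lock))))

lock = False; light = True; ready = False; net = False

  ~((((net -> ready) | (net & lock)) -> ((light -> ~light) | ~(~lock)))) = True
    ((net -> ready) | (net & lock)) -> ((light -> ~light) | ~(~lock)) = False
      (net -> ready) | (net & lock) = True
        net -> ready = True
        net & lock = False
      (light -> ~light) | ~(~lock) = False
        light -> ~light = False
          ~light = False
        ~(~lock) = False
          ~lock = True
The formula evaluates to True.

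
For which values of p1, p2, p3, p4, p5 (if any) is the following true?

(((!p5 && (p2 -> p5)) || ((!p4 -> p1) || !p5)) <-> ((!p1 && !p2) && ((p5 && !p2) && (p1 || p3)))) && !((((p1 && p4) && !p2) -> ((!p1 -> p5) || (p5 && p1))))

The conjunct !((((p1 && p4) && !p2) -> ((!p1 -> p5) || (p5 && p1)))) is unsatisfiable on its own:
  p1 = True: this becomes !(((p4 && !p2) -> True)) = False.
  p1 = False: this becomes !((False -> p5)) = False.
So the whole conjunction is unsatisfiable.

Unsatisfiable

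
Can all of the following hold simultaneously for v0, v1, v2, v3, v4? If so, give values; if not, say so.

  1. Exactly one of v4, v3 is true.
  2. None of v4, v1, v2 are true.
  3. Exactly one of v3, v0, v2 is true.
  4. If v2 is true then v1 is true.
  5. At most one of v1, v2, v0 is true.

v0 = False, v1 = False, v2 = False, v3 = True, v4 = False

  (1) {v4, v3}: 1 true — exactly one ✓
  (2) {v4, v1, v2}: 0 true — none ✓
  (3) {v3, v0, v2}: 1 true — exactly one ✓
  (4) v2=F ⇒ v1: vacuous ✓
  (5) {v1, v2, v0}: 0 true — at most one ✓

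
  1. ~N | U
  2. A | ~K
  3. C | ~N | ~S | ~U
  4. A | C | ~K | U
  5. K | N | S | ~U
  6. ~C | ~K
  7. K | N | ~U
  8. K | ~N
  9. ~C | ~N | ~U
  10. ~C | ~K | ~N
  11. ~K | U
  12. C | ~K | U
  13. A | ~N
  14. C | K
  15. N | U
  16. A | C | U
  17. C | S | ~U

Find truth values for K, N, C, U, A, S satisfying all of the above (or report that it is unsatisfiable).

Try K = False:
  (K | ~N) forces N = False.
  (K | N | ~U) forces U = False.
  clause (N | U) is falsified — backtrack.
So K = True.
  then (A | ~K) forces A = True.
  then (~C | ~K) forces C = False.
  then (~K | U) forces U = True.
  then (C | S | ~U) forces S = True.
  then (C | ~N | ~S | ~U) forces N = False.
All clauses satisfied.

K=T; N=F; C=F; U=T; A=T; S=T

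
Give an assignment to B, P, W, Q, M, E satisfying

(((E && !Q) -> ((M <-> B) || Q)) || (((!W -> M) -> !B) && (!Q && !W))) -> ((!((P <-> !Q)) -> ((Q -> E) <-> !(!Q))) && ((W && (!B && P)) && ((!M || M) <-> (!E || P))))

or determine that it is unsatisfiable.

B=F, P=T, W=T, Q=T, M=F, E=T

  (((E && !Q) -> ((M <-> B) || Q)) || (((!W -> M) -> !B) && (!Q && !W))) -> ((!((P <-> !Q)) -> ((Q -> E) <-> !(!Q))) && ((W && (!B && P)) && ((!M || M) <-> (!E || P)))) = True
    ((E && !Q) -> ((M <-> B) || Q)) || (((!W -> M) -> !B) && (!Q && !W)) = True
      (E && !Q) -> ((M <-> B) || Q) = True
        E && !Q = False
          !Q = False
        (M <-> B) || Q = True
          M <-> B = True
      ((!W -> M) -> !B) && (!Q && !W) = False
        (!W -> M) -> !B = True
          !W -> M = True
            !W = False
          !B = True
        !Q && !W = False
          !Q = False
          !W = False
    (!((P <-> !Q)) -> ((Q -> E) <-> !(!Q))) && ((W && (!B && P)) && ((!M || M) <-> (!E || P))) = True
      !((P <-> !Q)) -> ((Q -> E) <-> !(!Q)) = True
        !((P <-> !Q)) = True
          P <-> !Q = False
            !Q = False
        (Q -> E) <-> !(!Q) = True
          Q -> E = True
          !(!Q) = True
            !Q = False
      (W && (!B && P)) && ((!M || M) <-> (!E || P)) = True
        W && (!B && P) = True
          !B && P = True
            !B = True
        (!M || M) <-> (!E || P) = True
          !M || M = True
            !M = True
          !E || P = True
            !E = False
The formula evaluates to True.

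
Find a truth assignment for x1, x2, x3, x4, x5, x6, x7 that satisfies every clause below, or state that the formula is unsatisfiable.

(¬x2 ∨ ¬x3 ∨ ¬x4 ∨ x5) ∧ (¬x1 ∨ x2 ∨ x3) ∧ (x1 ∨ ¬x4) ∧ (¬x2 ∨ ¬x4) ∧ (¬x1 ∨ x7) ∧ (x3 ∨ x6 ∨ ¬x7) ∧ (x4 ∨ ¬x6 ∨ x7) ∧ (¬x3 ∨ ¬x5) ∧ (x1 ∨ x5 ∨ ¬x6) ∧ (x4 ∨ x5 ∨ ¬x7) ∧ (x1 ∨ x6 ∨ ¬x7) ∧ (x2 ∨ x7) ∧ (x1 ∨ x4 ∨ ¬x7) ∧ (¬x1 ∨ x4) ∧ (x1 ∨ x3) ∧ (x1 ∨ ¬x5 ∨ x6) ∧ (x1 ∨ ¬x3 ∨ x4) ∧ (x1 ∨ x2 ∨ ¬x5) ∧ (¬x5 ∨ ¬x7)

Set x1 = True.
  then (¬x1 ∨ x7) forces x7 = True.
  then (¬x1 ∨ x4) forces x4 = True.
  then (¬x5 ∨ ¬x7) forces x5 = False.
  then (¬x2 ∨ ¬x4) forces x2 = False.
  then (¬x1 ∨ x2 ∨ x3) forces x3 = True.
Set x6 = False.
All clauses satisfied.

x1 = True, x2 = False, x3 = True, x4 = True, x5 = False, x6 = False, x7 = True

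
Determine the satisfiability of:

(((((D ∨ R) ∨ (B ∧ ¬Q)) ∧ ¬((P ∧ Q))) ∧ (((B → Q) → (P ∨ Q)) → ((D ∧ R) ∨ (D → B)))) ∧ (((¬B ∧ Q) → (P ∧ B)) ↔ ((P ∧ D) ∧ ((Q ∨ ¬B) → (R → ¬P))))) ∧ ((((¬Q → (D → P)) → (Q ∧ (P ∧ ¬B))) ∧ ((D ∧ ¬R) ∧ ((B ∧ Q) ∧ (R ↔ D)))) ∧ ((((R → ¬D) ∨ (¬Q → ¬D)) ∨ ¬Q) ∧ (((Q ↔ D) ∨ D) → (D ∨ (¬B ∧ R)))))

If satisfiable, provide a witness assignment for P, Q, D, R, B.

Case Q = True: the formula simplifies to ((((D ∨ R) ∧ ¬P) ∧ ((D ∧ R) ∨ (D → B))) ∧ ((¬B → (P ∧ B)) ↔ ((P ∧ D) ∧ (R → ¬P)))) ∧ (((P ∧ ¬B) ∧ ((D ∧ ¬R) ∧ (B ∧ (R ↔ D)))) ∧ ((D ∨ D) → (D ∨ (¬B ∧ R)))).
  P = True: the conjunct ¬P is False.
  P = False: the conjunct P is False.
Case Q = False: the conjunct Q is False.
Both cases fail — unsatisfiable.

Unsatisfiable — no assignment works.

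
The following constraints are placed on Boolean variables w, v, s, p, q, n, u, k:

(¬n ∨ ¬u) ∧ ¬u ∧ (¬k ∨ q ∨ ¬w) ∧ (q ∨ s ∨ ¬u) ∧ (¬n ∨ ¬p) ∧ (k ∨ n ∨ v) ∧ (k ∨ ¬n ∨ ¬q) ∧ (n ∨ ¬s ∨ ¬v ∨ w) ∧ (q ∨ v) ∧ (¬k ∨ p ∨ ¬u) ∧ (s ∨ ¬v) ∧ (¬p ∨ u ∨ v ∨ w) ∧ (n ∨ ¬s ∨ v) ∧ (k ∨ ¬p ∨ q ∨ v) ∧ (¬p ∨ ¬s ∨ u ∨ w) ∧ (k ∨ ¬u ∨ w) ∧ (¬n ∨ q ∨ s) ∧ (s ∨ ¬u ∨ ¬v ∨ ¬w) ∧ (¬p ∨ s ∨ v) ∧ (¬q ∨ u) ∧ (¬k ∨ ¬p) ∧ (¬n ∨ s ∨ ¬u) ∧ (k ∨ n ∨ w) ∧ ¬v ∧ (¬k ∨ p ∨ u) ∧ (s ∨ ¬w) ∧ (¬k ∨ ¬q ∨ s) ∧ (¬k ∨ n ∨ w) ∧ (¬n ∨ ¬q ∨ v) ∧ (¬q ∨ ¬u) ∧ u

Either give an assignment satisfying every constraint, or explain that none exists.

Case u = True:
  Clause (¬u) is falsified — contradiction.
Case u = False:
  Clause (u) is falsified — contradiction.
Both cases fail, so the formula is unsatisfiable.

The formula is unsatisfiable.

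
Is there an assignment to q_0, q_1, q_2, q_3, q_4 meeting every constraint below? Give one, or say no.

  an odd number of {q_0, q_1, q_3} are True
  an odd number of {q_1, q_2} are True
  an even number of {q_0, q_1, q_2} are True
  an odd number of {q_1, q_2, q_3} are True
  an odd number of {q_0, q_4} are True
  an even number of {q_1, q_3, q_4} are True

q_0 = True; q_1 = False; q_2 = True; q_3 = False; q_4 = False

{q_0, q_1, q_3}: 1 true → odd ✓
{q_1, q_2}: 1 true → odd ✓
{q_0, q_1, q_2}: 2 true → even ✓
{q_1, q_2, q_3}: 1 true → odd ✓
{q_0, q_4}: 1 true → odd ✓
{q_1, q_3, q_4}: 0 true → even ✓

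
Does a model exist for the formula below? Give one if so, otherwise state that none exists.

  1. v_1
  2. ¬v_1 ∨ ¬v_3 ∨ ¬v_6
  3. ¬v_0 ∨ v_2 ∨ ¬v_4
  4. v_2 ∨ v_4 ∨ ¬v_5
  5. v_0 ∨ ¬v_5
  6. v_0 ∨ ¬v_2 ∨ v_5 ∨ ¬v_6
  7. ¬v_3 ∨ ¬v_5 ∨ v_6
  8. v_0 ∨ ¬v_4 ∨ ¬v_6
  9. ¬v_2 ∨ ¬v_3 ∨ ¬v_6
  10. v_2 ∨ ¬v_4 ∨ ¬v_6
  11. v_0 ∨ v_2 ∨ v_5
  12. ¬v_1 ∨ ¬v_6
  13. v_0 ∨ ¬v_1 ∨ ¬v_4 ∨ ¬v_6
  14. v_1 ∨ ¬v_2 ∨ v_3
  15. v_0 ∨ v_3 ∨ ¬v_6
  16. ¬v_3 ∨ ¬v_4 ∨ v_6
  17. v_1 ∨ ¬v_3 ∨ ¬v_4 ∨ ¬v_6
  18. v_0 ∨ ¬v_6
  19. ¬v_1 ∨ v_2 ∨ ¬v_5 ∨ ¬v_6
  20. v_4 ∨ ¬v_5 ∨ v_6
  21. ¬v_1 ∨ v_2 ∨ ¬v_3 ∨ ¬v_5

v_0: False, v_1: True, v_2: True, v_3: False, v_4: True, v_5: False, v_6: False

Unit clause (v_1) forces v_1 = True.
In (¬v_1 ∨ ¬v_6) only ¬v_6 is left, so v_6 = False.
Set v_0 = False.
  then (v_0 ∨ ¬v_5) forces v_5 = False.
  then (v_0 ∨ v_2 ∨ v_5) forces v_2 = True.
Set v_3 = False.
Set v_4 = True.
All clauses satisfied.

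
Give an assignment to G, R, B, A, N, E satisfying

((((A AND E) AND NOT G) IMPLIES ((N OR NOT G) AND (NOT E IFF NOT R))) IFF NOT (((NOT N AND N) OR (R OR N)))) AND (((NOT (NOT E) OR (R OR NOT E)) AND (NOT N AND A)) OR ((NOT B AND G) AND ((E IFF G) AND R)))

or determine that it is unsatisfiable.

G=F, R=F, B=T, A=T, N=F, E=F

  (((A AND E) AND NOT G) IMPLIES ((N OR NOT G) AND (NOT E IFF NOT R))) IFF NOT (((NOT N AND N) OR (R OR N))) = True
    ((A AND E) AND NOT G) IMPLIES ((N OR NOT G) AND (NOT E IFF NOT R)) = True
      (A AND E) AND NOT G = False
        A AND E = False
        NOT G = True
      (N OR NOT G) AND (NOT E IFF NOT R) = True
        N OR NOT G = True
          NOT G = True
        NOT E IFF NOT R = True
          NOT E = True
          NOT R = True
    NOT (((NOT N AND N) OR (R OR N))) = True
      (NOT N AND N) OR (R OR N) = False
        NOT N AND N = False
          NOT N = True
        R OR N = False
  ((NOT (NOT E) OR (R OR NOT E)) AND (NOT N AND A)) OR ((NOT B AND G) AND ((E IFF G) AND R)) = True
    (NOT (NOT E) OR (R OR NOT E)) AND (NOT N AND A) = True
      NOT (NOT E) OR (R OR NOT E) = True
        NOT (NOT E) = False
          NOT E = True
        R OR NOT E = True
          NOT E = True
      NOT N AND A = True
        NOT N = True
    (NOT B AND G) AND ((E IFF G) AND R) = False
      NOT B AND G = False
        NOT B = False
      (E IFF G) AND R = False
        E IFF G = True
Both conjuncts True, so the formula holds.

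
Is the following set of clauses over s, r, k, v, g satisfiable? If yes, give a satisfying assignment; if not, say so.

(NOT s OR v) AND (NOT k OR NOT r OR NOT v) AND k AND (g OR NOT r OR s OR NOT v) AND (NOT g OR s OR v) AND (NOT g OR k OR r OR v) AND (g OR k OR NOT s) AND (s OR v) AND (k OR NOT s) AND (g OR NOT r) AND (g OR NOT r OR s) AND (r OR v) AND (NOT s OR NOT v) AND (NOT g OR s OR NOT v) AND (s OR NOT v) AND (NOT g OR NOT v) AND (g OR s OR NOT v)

Case s = True:
  (NOT s OR v) forces v = True.
  Clause (NOT s OR NOT v) is falsified — contradiction.
Case s = False:
  (k) forces k = True.
  (s OR v) forces v = True.
  Clause (s OR NOT v) is falsified — contradiction.
Both cases fail, so the formula is unsatisfiable.

The formula is unsatisfiable.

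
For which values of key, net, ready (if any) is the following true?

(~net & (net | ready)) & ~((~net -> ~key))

key: True, net: False, ready: True

  ~net & (net | ready) = True
    ~net = True
    net | ready = True
  ~((~net -> ~key)) = True
    ~net -> ~key = False
      ~net = True
      ~key = False
Both conjuncts True, so the formula holds.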